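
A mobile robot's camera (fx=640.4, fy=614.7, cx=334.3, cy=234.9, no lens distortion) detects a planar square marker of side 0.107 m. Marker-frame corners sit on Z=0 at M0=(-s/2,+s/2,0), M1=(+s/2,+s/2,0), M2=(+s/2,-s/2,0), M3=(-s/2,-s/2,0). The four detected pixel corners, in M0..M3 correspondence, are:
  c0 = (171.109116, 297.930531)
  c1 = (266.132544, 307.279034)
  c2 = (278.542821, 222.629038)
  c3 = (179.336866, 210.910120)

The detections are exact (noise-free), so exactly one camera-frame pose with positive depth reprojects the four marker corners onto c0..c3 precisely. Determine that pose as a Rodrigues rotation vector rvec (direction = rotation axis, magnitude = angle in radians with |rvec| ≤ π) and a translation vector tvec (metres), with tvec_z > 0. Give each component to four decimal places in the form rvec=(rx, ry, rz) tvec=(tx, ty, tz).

rvec=(0.3180, -0.1269, 0.1427) tvec=(-0.1222, 0.0299, 0.7110)

Intrinsics K: fx=640.4, fy=614.7, cx=334.3, cy=234.9
Marker side s = 0.107 m; corners in marker frame (Z=0):
  M0 = (-0.0535, +0.0535, 0)
  M1 = (+0.0535, +0.0535, 0)
  M2 = (+0.0535, -0.0535, 0)
  M3 = (-0.0535, -0.0535, 0)
Detected image corners:
  c0 = (171.109116, 297.930531) px
  c1 = (266.132544, 307.279034) px
  c2 = (278.542821, 222.629038) px
  c3 = (179.336866, 210.910120) px
Planar DLT: solve 8×8 A·h = b for H (H[2,2]=1):
  H  [+953.27132 -1.68382 +224.19837]
  H  [+151.69273 +912.28569 +260.71968]
  H  [+0.20601 +0.42439 +1.00000]
B = K⁻¹H; ‖b₁‖=1.406373, ‖b₂‖=1.406373; λ = 2/(‖b₁‖+‖b₂‖) = 0.711049, sign → tz>0 ⇒ λ=+0.711049
r₁ = λ·B[:,0] = (+0.98197,+0.11949,+0.14648); r₂ = λ·B[:,1] = (-0.15940,+0.93996,+0.30176)
r₃ = r₁×r₂ = (-0.10163,-0.31967,+0.94206); SVD([r₁ r₂ r₃]) → R = UVᵀ:
  R  [+0.98197 -0.15940 -0.10163]
  R  [+0.11949 +0.93996 -0.31967]
  R  [+0.14648 +0.30176 +0.94206]
t = (-0.12225, +0.02987, +0.71105) m
tr R = 2.863995; θ = arccos((tr R − 1)/2) = 0.370912 rad = 21.252°
axis k = ((R−Rᵀ)₃₂, (R−Rᵀ)₁₃, (R−Rᵀ)₂₁) / (2 sinθ) = (+0.857237, -0.342260, +0.384711)
rvec = θ·k = (+0.317959, -0.126948, +0.142694)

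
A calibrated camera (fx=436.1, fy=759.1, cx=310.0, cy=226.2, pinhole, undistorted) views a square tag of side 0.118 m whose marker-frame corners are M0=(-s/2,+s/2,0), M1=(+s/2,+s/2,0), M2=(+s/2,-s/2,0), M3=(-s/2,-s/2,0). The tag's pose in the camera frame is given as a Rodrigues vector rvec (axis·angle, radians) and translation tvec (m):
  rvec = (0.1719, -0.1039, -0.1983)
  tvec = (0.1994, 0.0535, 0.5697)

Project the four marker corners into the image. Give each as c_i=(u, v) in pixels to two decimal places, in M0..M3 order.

c0=(425.90, 387.91) c1=(509.63, 353.82) c2=(500.10, 205.28) c3=(412.99, 237.96)

Intrinsics K: fx=436.1, fy=759.1, cx=310.0, cy=226.2
Marker side s = 0.118 m; corners in marker frame (Z=0):
  M0 = (-0.0590, +0.0590, 0)
  M1 = (+0.0590, +0.0590, 0)
  M2 = (+0.0590, -0.0590, 0)
  M3 = (-0.0590, -0.0590, 0)
rvec = (0.1719, -0.1039, -0.1983), |rvec| = θ = 0.28225 rad = 16.172°
Rodrigues: sinθ=0.27852, 1−cosθ=0.03957; R = I + sinθ·[k]× + (1−cosθ)·[k]×²:
    [+0.97511 +0.18681 -0.11946]
    [-0.20455 +0.96579 -0.15939]
    [+0.08559 +0.17986 +0.97996]
t = (0.1994, 0.0535, 0.5697) m
M0: Pc = R·M0+t = (+0.15289, +0.12255, +0.57526); u = 436.1·(+0.15289)/0.57526 + 310.0 = 425.9046, v = 759.1·(+0.12255)/0.57526 + 226.2 = 387.9138
M1: Pc = R·M1+t = (+0.26795, +0.09841, +0.58536); u = 436.1·(+0.26795)/0.58536 + 310.0 = 509.6274, v = 759.1·(+0.09841)/0.58536 + 226.2 = 353.8229
M2: Pc = R·M2+t = (+0.24591, -0.01555, +0.56414); u = 436.1·(+0.24591)/0.56414 + 310.0 = 500.0974, v = 759.1·(-0.01555)/0.56414 + 226.2 = 205.2759
M3: Pc = R·M3+t = (+0.13085, +0.00859, +0.55404); u = 436.1·(+0.13085)/0.55404 + 310.0 = 412.9937, v = 759.1·(+0.00859)/0.55404 + 226.2 = 237.9648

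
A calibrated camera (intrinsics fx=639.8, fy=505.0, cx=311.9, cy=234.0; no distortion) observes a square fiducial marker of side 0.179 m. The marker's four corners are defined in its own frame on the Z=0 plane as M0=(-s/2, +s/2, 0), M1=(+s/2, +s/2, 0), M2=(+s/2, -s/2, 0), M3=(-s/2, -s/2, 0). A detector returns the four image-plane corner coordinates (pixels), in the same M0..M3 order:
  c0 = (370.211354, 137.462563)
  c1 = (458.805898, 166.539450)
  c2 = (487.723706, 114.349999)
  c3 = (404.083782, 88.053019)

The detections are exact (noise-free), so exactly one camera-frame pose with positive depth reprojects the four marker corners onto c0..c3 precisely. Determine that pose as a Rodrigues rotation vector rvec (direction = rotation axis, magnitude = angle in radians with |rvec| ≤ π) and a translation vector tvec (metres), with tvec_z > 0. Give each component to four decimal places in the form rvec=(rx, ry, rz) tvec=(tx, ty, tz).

Intrinsics K: fx=639.8, fy=505.0, cx=311.9, cy=234.0
Marker side s = 0.179 m; corners in marker frame (Z=0):
  M0 = (-0.0895, +0.0895, 0)
  M1 = (+0.0895, +0.0895, 0)
  M2 = (+0.0895, -0.0895, 0)
  M3 = (-0.0895, -0.0895, 0)
Detected image corners:
  c0 = (370.211354, 137.462563) px
  c1 = (458.805898, 166.539450) px
  c2 = (487.723706, 114.349999) px
  c3 = (404.083782, 88.053019) px
Planar DLT: solve 8×8 A·h = b for H (H[2,2]=1):
  H  [+433.80562 -330.88105 +430.29386]
  H  [+140.63791 +238.00262 +125.64542]
  H  [-0.10890 -0.36112 +1.00000]
B = K⁻¹H; ‖b₁‖=0.809077, ‖b₂‖=0.809077; λ = 2/(‖b₁‖+‖b₂‖) = 1.235976, sign → tz>0 ⇒ λ=+1.235976
r₁ = λ·B[:,0] = (+0.90365,+0.40658,-0.13460); r₂ = λ·B[:,1] = (-0.42162,+0.78932,-0.44633)
r₃ = r₁×r₂ = (-0.07523,+0.46007,+0.88469); SVD([r₁ r₂ r₃]) → R = UVᵀ:
  R  [+0.90365 -0.42162 -0.07523]
  R  [+0.40658 +0.78932 +0.46007]
  R  [-0.13460 -0.44633 +0.88469]
t = (+0.22872, -0.26520, +1.23598) m
tr R = 2.577657; θ = arccos((tr R − 1)/2) = 0.661896 rad = 37.924°
axis k = ((R−Rᵀ)₃₂, (R−Rᵀ)₁₃, (R−Rᵀ)₂₁) / (2 sinθ) = (-0.737379, +0.048298, +0.673751)
rvec = θ·k = (-0.488068, +0.031968, +0.445953)

rvec=(-0.4881, 0.0320, 0.4460) tvec=(0.2287, -0.2652, 1.2360)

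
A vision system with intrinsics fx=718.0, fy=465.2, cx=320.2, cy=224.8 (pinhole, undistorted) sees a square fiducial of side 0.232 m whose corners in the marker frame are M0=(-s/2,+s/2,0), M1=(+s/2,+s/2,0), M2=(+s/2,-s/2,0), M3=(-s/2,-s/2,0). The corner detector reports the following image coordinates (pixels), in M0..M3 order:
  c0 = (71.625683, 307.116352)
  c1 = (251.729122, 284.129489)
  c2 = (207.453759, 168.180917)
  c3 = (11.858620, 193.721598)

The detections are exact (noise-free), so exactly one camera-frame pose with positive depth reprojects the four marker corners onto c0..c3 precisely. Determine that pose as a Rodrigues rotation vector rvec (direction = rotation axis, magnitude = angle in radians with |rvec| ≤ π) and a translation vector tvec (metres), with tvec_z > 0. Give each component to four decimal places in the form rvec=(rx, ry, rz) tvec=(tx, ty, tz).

Intrinsics K: fx=718.0, fy=465.2, cx=320.2, cy=224.8
Marker side s = 0.232 m; corners in marker frame (Z=0):
  M0 = (-0.1160, +0.1160, 0)
  M1 = (+0.1160, +0.1160, 0)
  M2 = (+0.1160, -0.1160, 0)
  M3 = (-0.1160, -0.1160, 0)
Detected image corners:
  c0 = (71.625683, 307.116352) px
  c1 = (251.729122, 284.129489) px
  c2 = (207.453759, 168.180917) px
  c3 = (11.858620, 193.721598) px
Planar DLT: solve 8×8 A·h = b for H (H[2,2]=1):
  H  [+805.63441 +273.26819 +136.54186]
  H  [-109.03221 +580.26083 +240.71508]
  H  [-0.01963 +0.36090 +1.00000]
B = K⁻¹H; ‖b₁‖=1.153120, ‖b₂‖=1.153120; λ = 2/(‖b₁‖+‖b₂‖) = 0.867212, sign → tz>0 ⇒ λ=+0.867212
r₁ = λ·B[:,0] = (+0.98065,-0.19503,-0.01702); r₂ = λ·B[:,1] = (+0.19048,+0.93046,+0.31298)
r₃ = r₁×r₂ = (-0.04520,-0.31017,+0.94961); SVD([r₁ r₂ r₃]) → R = UVᵀ:
  R  [+0.98065 +0.19048 -0.04520]
  R  [-0.19503 +0.93046 -0.31017]
  R  [-0.01702 +0.31298 +0.94961]
t = (-0.22183, +0.02967, +0.86721) m
tr R = 2.860719; θ = arccos((tr R − 1)/2) = 0.375404 rad = 21.509°
axis k = ((R−Rᵀ)₃₂, (R−Rᵀ)₁₃, (R−Rᵀ)₂₁) / (2 sinθ) = (+0.849789, -0.038427, -0.525720)
rvec = θ·k = (+0.319015, -0.014426, -0.197358)

rvec=(0.3190, -0.0144, -0.1974) tvec=(-0.2218, 0.0297, 0.8672)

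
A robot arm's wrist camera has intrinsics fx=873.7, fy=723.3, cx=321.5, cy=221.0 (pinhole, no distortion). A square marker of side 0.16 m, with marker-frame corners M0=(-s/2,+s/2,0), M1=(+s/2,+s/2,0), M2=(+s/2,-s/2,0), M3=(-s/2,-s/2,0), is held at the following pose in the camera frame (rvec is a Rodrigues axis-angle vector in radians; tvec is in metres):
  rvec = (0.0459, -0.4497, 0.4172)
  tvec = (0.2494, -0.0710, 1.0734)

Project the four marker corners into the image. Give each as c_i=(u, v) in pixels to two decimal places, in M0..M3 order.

Intrinsics K: fx=873.7, fy=723.3, cx=321.5, cy=221.0
Marker side s = 0.16 m; corners in marker frame (Z=0):
  M0 = (-0.0800, +0.0800, 0)
  M1 = (+0.0800, +0.0800, 0)
  M2 = (+0.0800, -0.0800, 0)
  M3 = (-0.0800, -0.0800, 0)
rvec = (0.0459, -0.4497, 0.4172), |rvec| = θ = 0.61514 rad = 35.245°
Rodrigues: sinθ=0.57707, 1−cosθ=0.18331; R = I + sinθ·[k]× + (1−cosθ)·[k]×²:
    [+0.81772 -0.40138 -0.41259]
    [+0.38138 +0.91466 -0.13395]
    [+0.43115 -0.04783 +0.90101]
t = (0.2494, -0.0710, 1.0734) m
M0: Pc = R·M0+t = (+0.15187, -0.02834, +1.03508); u = 873.7·(+0.15187)/1.03508 + 321.5 = 449.6935, v = 723.3·(-0.02834)/1.03508 + 221.0 = 201.1980
M1: Pc = R·M1+t = (+0.28271, +0.03268, +1.10407); u = 873.7·(+0.28271)/1.10407 + 321.5 = 545.2193, v = 723.3·(+0.03268)/1.10407 + 221.0 = 242.4118
M2: Pc = R·M2+t = (+0.34693, -0.11366, +1.11172); u = 873.7·(+0.34693)/1.11172 + 321.5 = 594.1508, v = 723.3·(-0.11366)/1.11172 + 221.0 = 147.0497
M3: Pc = R·M3+t = (+0.21609, -0.17468, +1.04273); u = 873.7·(+0.21609)/1.04273 + 321.5 = 502.5631, v = 723.3·(-0.17468)/1.04273 + 221.0 = 99.8295

c0=(449.69, 201.20) c1=(545.22, 242.41) c2=(594.15, 147.05) c3=(502.56, 99.83)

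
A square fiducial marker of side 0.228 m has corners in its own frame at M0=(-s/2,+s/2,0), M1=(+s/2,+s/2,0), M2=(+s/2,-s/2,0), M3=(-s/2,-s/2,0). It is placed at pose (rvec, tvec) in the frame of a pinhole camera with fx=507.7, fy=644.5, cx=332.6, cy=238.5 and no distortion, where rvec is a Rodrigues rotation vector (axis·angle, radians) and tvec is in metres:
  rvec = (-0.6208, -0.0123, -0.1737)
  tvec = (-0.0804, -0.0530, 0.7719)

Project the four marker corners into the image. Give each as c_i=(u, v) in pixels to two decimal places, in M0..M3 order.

Intrinsics K: fx=507.7, fy=644.5, cx=332.6, cy=238.5
Marker side s = 0.228 m; corners in marker frame (Z=0):
  M0 = (-0.1140, +0.1140, 0)
  M1 = (+0.1140, +0.1140, 0)
  M2 = (+0.1140, -0.1140, 0)
  M3 = (-0.1140, -0.1140, 0)
rvec = (-0.6208, -0.0123, -0.1737), |rvec| = θ = 0.64476 rad = 36.942°
Rodrigues: sinθ=0.60101, 1−cosθ=0.20076; R = I + sinθ·[k]× + (1−cosθ)·[k]×²:
    [+0.98536 +0.16560 +0.04061]
    [-0.15823 +0.79932 +0.57970]
    [+0.06354 -0.57764 +0.81381]
t = (-0.0804, -0.0530, 0.7719) m
M0: Pc = R·M0+t = (-0.17385, +0.05616, +0.69881); u = 507.7·(-0.17385)/0.69881 + 332.6 = 206.2919, v = 644.5·(+0.05616)/0.69881 + 238.5 = 290.2955
M1: Pc = R·M1+t = (+0.05081, +0.02008, +0.71329); u = 507.7·(+0.05081)/0.71329 + 332.6 = 368.7644, v = 644.5·(+0.02008)/0.71329 + 238.5 = 256.6474
M2: Pc = R·M2+t = (+0.01305, -0.16216, +0.84499); u = 507.7·(+0.01305)/0.84499 + 332.6 = 340.4422, v = 644.5·(-0.16216)/0.84499 + 238.5 = 114.8164
M3: Pc = R·M3+t = (-0.21161, -0.12608, +0.83051); u = 507.7·(-0.21161)/0.83051 + 332.6 = 203.2406, v = 644.5·(-0.12608)/0.83051 + 238.5 = 140.6545

c0=(206.29, 290.30) c1=(368.76, 256.65) c2=(340.44, 114.82) c3=(203.24, 140.65)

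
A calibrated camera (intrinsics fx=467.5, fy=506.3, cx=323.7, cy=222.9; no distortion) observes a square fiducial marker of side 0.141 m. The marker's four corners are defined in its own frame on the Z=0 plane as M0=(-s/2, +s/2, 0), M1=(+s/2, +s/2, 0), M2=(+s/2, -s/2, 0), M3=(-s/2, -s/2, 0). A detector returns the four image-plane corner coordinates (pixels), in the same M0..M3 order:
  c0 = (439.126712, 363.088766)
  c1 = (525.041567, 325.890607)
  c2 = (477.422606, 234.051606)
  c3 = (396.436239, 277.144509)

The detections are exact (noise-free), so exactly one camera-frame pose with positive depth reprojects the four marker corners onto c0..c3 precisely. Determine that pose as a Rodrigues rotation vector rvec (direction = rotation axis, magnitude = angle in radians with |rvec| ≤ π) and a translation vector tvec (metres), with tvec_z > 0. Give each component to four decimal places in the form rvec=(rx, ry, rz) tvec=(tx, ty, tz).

Intrinsics K: fx=467.5, fy=506.3, cx=323.7, cy=222.9
Marker side s = 0.141 m; corners in marker frame (Z=0):
  M0 = (-0.0705, +0.0705, 0)
  M1 = (+0.0705, +0.0705, 0)
  M2 = (+0.0705, -0.0705, 0)
  M3 = (-0.0705, -0.0705, 0)
Detected image corners:
  c0 = (439.126712, 363.088766) px
  c1 = (525.041567, 325.890607) px
  c2 = (477.422606, 234.051606) px
  c3 = (396.436239, 277.144509) px
Planar DLT: solve 8×8 A·h = b for H (H[2,2]=1):
  H  [+348.16195 +258.89534 +457.73756]
  H  [-443.92820 +590.02221 +300.37994]
  H  [-0.52997 -0.13209 +1.00000]
B = K⁻¹H; ‖b₁‖=1.389527, ‖b₂‖=1.389527; λ = 2/(‖b₁‖+‖b₂‖) = 0.719669, sign → tz>0 ⇒ λ=+0.719669
r₁ = λ·B[:,0] = (+0.80005,-0.46310,-0.38140); r₂ = λ·B[:,1] = (+0.46437,+0.88053,-0.09506)
r₃ = r₁×r₂ = (+0.37986,-0.10105,+0.91951); SVD([r₁ r₂ r₃]) → R = UVᵀ:
  R  [+0.80005 +0.46437 +0.37986]
  R  [-0.46310 +0.88053 -0.10105]
  R  [-0.38140 -0.09506 +0.91951]
t = (+0.20634, +0.11013, +0.71967) m
tr R = 2.600080; θ = arccos((tr R − 1)/2) = 0.643434 rad = 36.866°
axis k = ((R−Rᵀ)₃₂, (R−Rᵀ)₁₃, (R−Rᵀ)₂₁) / (2 sinθ) = (+0.004993, +0.634439, -0.772957)
rvec = θ·k = (+0.003213, +0.408220, -0.497347)

rvec=(0.0032, 0.4082, -0.4973) tvec=(0.2063, 0.1101, 0.7197)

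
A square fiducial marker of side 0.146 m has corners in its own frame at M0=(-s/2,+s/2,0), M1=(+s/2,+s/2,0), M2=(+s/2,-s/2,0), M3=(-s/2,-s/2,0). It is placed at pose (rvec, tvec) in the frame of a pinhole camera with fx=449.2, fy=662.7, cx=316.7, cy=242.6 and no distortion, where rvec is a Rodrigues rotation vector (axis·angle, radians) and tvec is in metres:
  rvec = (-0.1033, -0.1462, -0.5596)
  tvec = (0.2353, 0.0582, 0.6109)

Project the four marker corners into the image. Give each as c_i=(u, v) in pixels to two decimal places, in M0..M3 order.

Intrinsics K: fx=449.2, fy=662.7, cx=316.7, cy=242.6
Marker side s = 0.146 m; corners in marker frame (Z=0):
  M0 = (-0.0730, +0.0730, 0)
  M1 = (+0.0730, +0.0730, 0)
  M2 = (+0.0730, -0.0730, 0)
  M3 = (-0.0730, -0.0730, 0)
rvec = (-0.1033, -0.1462, -0.5596), |rvec| = θ = 0.58754 rad = 33.663°
Rodrigues: sinθ=0.55431, 1−cosθ=0.16769; R = I + sinθ·[k]× + (1−cosθ)·[k]×²:
    [+0.83749 +0.53529 -0.10985]
    [-0.52062 +0.84269 +0.13720]
    [+0.16601 -0.05772 +0.98443]
t = (0.2353, 0.0582, 0.6109) m
M0: Pc = R·M0+t = (+0.21324, +0.15772, +0.59457); u = 449.2·(+0.21324)/0.59457 + 316.7 = 477.8038, v = 662.7·(+0.15772)/0.59457 + 242.6 = 418.3953
M1: Pc = R·M1+t = (+0.33551, +0.08171, +0.61881); u = 449.2·(+0.33551)/0.61881 + 316.7 = 560.2539, v = 662.7·(+0.08171)/0.61881 + 242.6 = 330.1075
M2: Pc = R·M2+t = (+0.25736, -0.04132, +0.62723); u = 449.2·(+0.25736)/0.62723 + 316.7 = 501.0120, v = 662.7·(-0.04132)/0.62723 + 242.6 = 198.9416
M3: Pc = R·M3+t = (+0.13509, +0.03469, +0.60299); u = 449.2·(+0.13509)/0.60299 + 316.7 = 417.3327, v = 662.7·(+0.03469)/0.60299 + 242.6 = 280.7233

c0=(477.80, 418.40) c1=(560.25, 330.11) c2=(501.01, 198.94) c3=(417.33, 280.72)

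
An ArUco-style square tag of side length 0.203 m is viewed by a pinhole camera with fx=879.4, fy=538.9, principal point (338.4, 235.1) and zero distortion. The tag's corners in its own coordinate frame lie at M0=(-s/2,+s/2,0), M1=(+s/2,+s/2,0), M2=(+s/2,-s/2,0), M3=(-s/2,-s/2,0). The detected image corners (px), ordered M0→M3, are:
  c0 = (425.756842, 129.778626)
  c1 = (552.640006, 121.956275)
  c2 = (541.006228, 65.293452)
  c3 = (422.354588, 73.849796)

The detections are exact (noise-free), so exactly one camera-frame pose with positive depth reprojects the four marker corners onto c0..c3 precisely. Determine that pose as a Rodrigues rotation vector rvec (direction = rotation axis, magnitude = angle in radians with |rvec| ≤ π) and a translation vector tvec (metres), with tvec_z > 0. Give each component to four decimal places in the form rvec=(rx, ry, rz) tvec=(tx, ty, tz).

Intrinsics K: fx=879.4, fy=538.9, cx=338.4, cy=235.1
Marker side s = 0.203 m; corners in marker frame (Z=0):
  M0 = (-0.1015, +0.1015, 0)
  M1 = (+0.1015, +0.1015, 0)
  M2 = (+0.1015, -0.1015, 0)
  M3 = (-0.1015, -0.1015, 0)
Detected image corners:
  c0 = (425.756842, 129.778626) px
  c1 = (552.640006, 121.956275) px
  c2 = (541.006228, 65.293452) px
  c3 = (422.354588, 73.849796) px
Planar DLT: solve 8×8 A·h = b for H (H[2,2]=1):
  H  [+550.07828 -120.22418 +484.62265]
  H  [-51.27558 +245.68865 +96.84160]
  H  [-0.11128 -0.32348 +1.00000]
B = K⁻¹H; ‖b₁‖=0.679140, ‖b₂‖=0.679140; λ = 2/(‖b₁‖+‖b₂‖) = 1.472449, sign → tz>0 ⇒ λ=+1.472449
r₁ = λ·B[:,0] = (+0.98409,-0.06862,-0.16386); r₂ = λ·B[:,1] = (-0.01801,+0.87909,-0.47631)
r₃ = r₁×r₂ = (+0.17673,+0.47168,+0.86388); SVD([r₁ r₂ r₃]) → R = UVᵀ:
  R  [+0.98409 -0.01801 +0.17673]
  R  [-0.06862 +0.87909 +0.47168]
  R  [-0.16386 -0.47631 +0.86388]
t = (+0.24483, -0.37777, +1.47245) m
tr R = 2.727064; θ = arccos((tr R − 1)/2) = 0.528564 rad = 30.284°
axis k = ((R−Rᵀ)₃₂, (R−Rᵀ)₁₃, (R−Rᵀ)₂₁) / (2 sinθ) = (-0.939919, +0.337691, -0.050171)
rvec = θ·k = (-0.496807, +0.178491, -0.026519)

rvec=(-0.4968, 0.1785, -0.0265) tvec=(0.2448, -0.3778, 1.4724)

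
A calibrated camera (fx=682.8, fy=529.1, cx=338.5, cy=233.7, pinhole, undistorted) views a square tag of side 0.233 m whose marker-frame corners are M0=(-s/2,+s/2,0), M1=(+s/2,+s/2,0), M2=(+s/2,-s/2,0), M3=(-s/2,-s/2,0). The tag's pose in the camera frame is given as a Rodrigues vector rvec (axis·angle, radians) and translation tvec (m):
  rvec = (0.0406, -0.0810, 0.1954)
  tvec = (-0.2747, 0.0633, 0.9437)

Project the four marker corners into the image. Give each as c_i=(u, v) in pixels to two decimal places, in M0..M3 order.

c0=(38.93, 321.22) c1=(207.56, 344.18) c2=(239.28, 217.83) c3=(69.94, 192.01)

Intrinsics K: fx=682.8, fy=529.1, cx=338.5, cy=233.7
Marker side s = 0.233 m; corners in marker frame (Z=0):
  M0 = (-0.1165, +0.1165, 0)
  M1 = (+0.1165, +0.1165, 0)
  M2 = (+0.1165, -0.1165, 0)
  M3 = (-0.1165, -0.1165, 0)
rvec = (0.0406, -0.0810, 0.1954), |rvec| = θ = 0.21538 rad = 12.341°
Rodrigues: sinθ=0.21372, 1−cosθ=0.02311; R = I + sinθ·[k]× + (1−cosθ)·[k]×²:
    [+0.97772 -0.19553 -0.07642]
    [+0.19225 +0.98016 -0.04817]
    [+0.08433 +0.03240 +0.99591]
t = (-0.2747, 0.0633, 0.9437) m
M0: Pc = R·M0+t = (-0.41138, +0.15509, +0.93765); u = 682.8·(-0.41138)/0.93765 + 338.5 = 38.9297, v = 529.1·(+0.15509)/0.93765 + 233.7 = 321.2152
M1: Pc = R·M1+t = (-0.18358, +0.19989, +0.95730); u = 682.8·(-0.18358)/0.95730 + 338.5 = 207.5635, v = 529.1·(+0.19989)/0.95730 + 233.7 = 344.1775
M2: Pc = R·M2+t = (-0.13802, -0.02849, +0.94975); u = 682.8·(-0.13802)/0.94975 + 338.5 = 239.2760, v = 529.1·(-0.02849)/0.94975 + 233.7 = 217.8277
M3: Pc = R·M3+t = (-0.36582, -0.07329, +0.93010); u = 682.8·(-0.36582)/0.93010 + 338.5 = 69.9432, v = 529.1·(-0.07329)/0.93010 + 233.7 = 192.0100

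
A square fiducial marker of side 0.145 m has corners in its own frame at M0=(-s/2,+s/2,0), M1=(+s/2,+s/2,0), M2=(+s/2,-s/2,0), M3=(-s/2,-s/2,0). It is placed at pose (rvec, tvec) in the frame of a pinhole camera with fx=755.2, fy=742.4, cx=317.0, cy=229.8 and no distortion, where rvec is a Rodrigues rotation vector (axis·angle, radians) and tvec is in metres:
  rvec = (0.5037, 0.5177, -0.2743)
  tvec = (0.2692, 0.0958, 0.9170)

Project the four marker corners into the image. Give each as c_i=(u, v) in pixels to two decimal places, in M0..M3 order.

Intrinsics K: fx=755.2, fy=742.4, cx=317.0, cy=229.8
Marker side s = 0.145 m; corners in marker frame (Z=0):
  M0 = (-0.0725, +0.0725, 0)
  M1 = (+0.0725, +0.0725, 0)
  M2 = (+0.0725, -0.0725, 0)
  M3 = (-0.0725, -0.0725, 0)
rvec = (0.5037, 0.5177, -0.2743), |rvec| = θ = 0.77264 rad = 44.269°
Rodrigues: sinθ=0.69803, 1−cosθ=0.28393; R = I + sinθ·[k]× + (1−cosθ)·[k]×²:
    [+0.83674 +0.37184 +0.40199]
    [-0.12379 +0.84354 -0.52260]
    [-0.53342 +0.38752 +0.75186]
t = (0.2692, 0.0958, 0.9170) m
M0: Pc = R·M0+t = (+0.23549, +0.16593, +0.98377); u = 755.2·(+0.23549)/0.98377 + 317.0 = 497.7796, v = 742.4·(+0.16593)/0.98377 + 229.8 = 355.0201
M1: Pc = R·M1+t = (+0.35682, +0.14798, +0.90642); u = 755.2·(+0.35682)/0.90642 + 317.0 = 614.2919, v = 742.4·(+0.14798)/0.90642 + 229.8 = 351.0041
M2: Pc = R·M2+t = (+0.30291, +0.02567, +0.85023); u = 755.2·(+0.30291)/0.85023 + 317.0 = 586.0495, v = 742.4·(+0.02567)/0.85023 + 229.8 = 252.2130
M3: Pc = R·M3+t = (+0.18158, +0.04362, +0.92758); u = 755.2·(+0.18158)/0.92758 + 317.0 = 464.8342, v = 742.4·(+0.04362)/0.92758 + 229.8 = 264.7100

c0=(497.78, 355.02) c1=(614.29, 351.00) c2=(586.05, 252.21) c3=(464.83, 264.71)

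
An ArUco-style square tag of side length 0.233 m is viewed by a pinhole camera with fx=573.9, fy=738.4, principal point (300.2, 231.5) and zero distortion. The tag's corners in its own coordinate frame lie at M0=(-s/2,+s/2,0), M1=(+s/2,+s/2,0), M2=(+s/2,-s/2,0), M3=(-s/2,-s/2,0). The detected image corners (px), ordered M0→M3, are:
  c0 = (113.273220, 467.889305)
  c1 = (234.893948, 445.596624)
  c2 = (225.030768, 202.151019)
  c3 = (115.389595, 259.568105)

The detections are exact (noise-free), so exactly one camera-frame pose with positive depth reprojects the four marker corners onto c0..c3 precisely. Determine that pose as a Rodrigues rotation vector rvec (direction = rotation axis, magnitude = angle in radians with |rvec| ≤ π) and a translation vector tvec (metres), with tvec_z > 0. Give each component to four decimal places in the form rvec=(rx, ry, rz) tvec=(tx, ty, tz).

Intrinsics K: fx=573.9, fy=738.4, cx=300.2, cy=231.5
Marker side s = 0.233 m; corners in marker frame (Z=0):
  M0 = (-0.1165, +0.1165, 0)
  M1 = (+0.1165, +0.1165, 0)
  M2 = (+0.1165, -0.1165, 0)
  M3 = (-0.1165, -0.1165, 0)
Detected image corners:
  c0 = (113.273220, 467.889305) px
  c1 = (234.893948, 445.596624) px
  c2 = (225.030768, 202.151019) px
  c3 = (115.389595, 259.568105) px
Planar DLT: solve 8×8 A·h = b for H (H[2,2]=1):
  H  [+367.37569 -57.86468 +167.05817]
  H  [-429.64661 +818.61637 +339.99888]
  H  [-0.74144 -0.41981 +1.00000]
B = K⁻¹H; ‖b₁‖=1.314749, ‖b₂‖=1.314749; λ = 2/(‖b₁‖+‖b₂‖) = 0.760601, sign → tz>0 ⇒ λ=+0.760601
r₁ = λ·B[:,0] = (+0.78188,-0.26576,-0.56394); r₂ = λ·B[:,1] = (+0.09034,+0.94334,-0.31930)
r₃ = r₁×r₂ = (+0.61685,+0.19871,+0.76159); SVD([r₁ r₂ r₃]) → R = UVᵀ:
  R  [+0.78188 +0.09034 +0.61685]
  R  [-0.26576 +0.94334 +0.19871]
  R  [-0.56394 -0.31930 +0.76159]
t = (-0.17646, +0.11176, +0.76060) m
tr R = 2.486805; θ = arccos((tr R − 1)/2) = 0.732653 rad = 41.978°
axis k = ((R−Rᵀ)₃₂, (R−Rᵀ)₁₃, (R−Rᵀ)₂₁) / (2 sinθ) = (-0.387249, +0.882709, -0.266201)
rvec = θ·k = (-0.283720, +0.646719, -0.195033)

rvec=(-0.2837, 0.6467, -0.1950) tvec=(-0.1765, 0.1118, 0.7606)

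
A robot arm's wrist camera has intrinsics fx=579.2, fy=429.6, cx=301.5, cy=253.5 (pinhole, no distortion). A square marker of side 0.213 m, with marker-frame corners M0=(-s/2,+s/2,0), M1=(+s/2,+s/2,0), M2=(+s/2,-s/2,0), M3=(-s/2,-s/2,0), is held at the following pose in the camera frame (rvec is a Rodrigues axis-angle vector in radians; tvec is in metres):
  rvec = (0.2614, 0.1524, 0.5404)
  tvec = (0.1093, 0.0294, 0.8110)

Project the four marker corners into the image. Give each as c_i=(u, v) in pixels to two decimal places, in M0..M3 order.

Intrinsics K: fx=579.2, fy=429.6, cx=301.5, cy=253.5
Marker side s = 0.213 m; corners in marker frame (Z=0):
  M0 = (-0.1065, +0.1065, 0)
  M1 = (+0.1065, +0.1065, 0)
  M2 = (+0.1065, -0.1065, 0)
  M3 = (-0.1065, -0.1065, 0)
rvec = (0.2614, 0.1524, 0.5404), |rvec| = θ = 0.61934 rad = 35.486°
Rodrigues: sinθ=0.58050, 1−cosθ=0.18574; R = I + sinθ·[k]× + (1−cosθ)·[k]×²:
    [+0.84735 -0.48722 +0.21124]
    [+0.52580 +0.82551 -0.20513]
    [-0.07444 +0.28488 +0.95567]
t = (0.1093, 0.0294, 0.8110) m
M0: Pc = R·M0+t = (-0.03283, +0.06132, +0.84927); u = 579.2·(-0.03283)/0.84927 + 301.5 = 279.1093, v = 429.6·(+0.06132)/0.84927 + 253.5 = 284.5180
M1: Pc = R·M1+t = (+0.14765, +0.17331, +0.83341); u = 579.2·(+0.14765)/0.83341 + 301.5 = 404.1154, v = 429.6·(+0.17331)/0.83341 + 253.5 = 342.8383
M2: Pc = R·M2+t = (+0.25143, -0.00252, +0.77273); u = 579.2·(+0.25143)/0.77273 + 301.5 = 489.9598, v = 429.6·(-0.00252)/0.77273 + 253.5 = 252.0997
M3: Pc = R·M3+t = (+0.07095, -0.11451, +0.78859); u = 579.2·(+0.07095)/0.78859 + 301.5 = 353.6085, v = 429.6·(-0.11451)/0.78859 + 253.5 = 191.1161

c0=(279.11, 284.52) c1=(404.12, 342.84) c2=(489.96, 252.10) c3=(353.61, 191.12)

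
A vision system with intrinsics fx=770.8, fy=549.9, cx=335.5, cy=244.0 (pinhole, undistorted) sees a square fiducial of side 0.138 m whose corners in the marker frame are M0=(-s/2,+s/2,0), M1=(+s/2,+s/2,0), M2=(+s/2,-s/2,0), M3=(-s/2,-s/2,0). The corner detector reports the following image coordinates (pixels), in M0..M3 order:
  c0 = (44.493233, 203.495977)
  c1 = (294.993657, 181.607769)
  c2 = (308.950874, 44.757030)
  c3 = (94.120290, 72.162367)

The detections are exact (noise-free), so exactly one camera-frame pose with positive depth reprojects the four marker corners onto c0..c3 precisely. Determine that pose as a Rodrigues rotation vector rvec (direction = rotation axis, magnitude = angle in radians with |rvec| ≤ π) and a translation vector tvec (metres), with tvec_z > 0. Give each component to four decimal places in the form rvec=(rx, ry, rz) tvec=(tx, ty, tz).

rvec=(-0.5304, 0.2418, -0.0320) tvec=(-0.0846, -0.0959, 0.4271)

Intrinsics K: fx=770.8, fy=549.9, cx=335.5, cy=244.0
Marker side s = 0.138 m; corners in marker frame (Z=0):
  M0 = (-0.0690, +0.0690, 0)
  M1 = (+0.0690, +0.0690, 0)
  M2 = (+0.0690, -0.0690, 0)
  M3 = (-0.0690, -0.0690, 0)
Detected image corners:
  c0 = (44.493233, 203.495977) px
  c1 = (294.993657, 181.607769) px
  c2 = (308.950874, 44.757030) px
  c3 = (94.120290, 72.162367) px
Planar DLT: solve 8×8 A·h = b for H (H[2,2]=1):
  H  [+1579.79011 -454.27784 +182.79908]
  H  [-244.90041 +822.70560 +120.47881]
  H  [-0.51528 -1.18135 +1.00000]
B = K⁻¹H; ‖b₁‖=2.341535, ‖b₂‖=2.341535; λ = 2/(‖b₁‖+‖b₂‖) = 0.427070, sign → tz>0 ⇒ λ=+0.427070
r₁ = λ·B[:,0] = (+0.97109,-0.09255,-0.22006); r₂ = λ·B[:,1] = (-0.03210,+0.86280,-0.50452)
r₃ = r₁×r₂ = (+0.23657,+0.49699,+0.83489); SVD([r₁ r₂ r₃]) → R = UVᵀ:
  R  [+0.97109 -0.03210 +0.23657]
  R  [-0.09255 +0.86280 +0.49699]
  R  [-0.22006 -0.50452 +0.83489]
t = (-0.08461, -0.09593, +0.42707) m
tr R = 2.668774; θ = arccos((tr R − 1)/2) = 0.583777 rad = 33.448°
axis k = ((R−Rᵀ)₃₂, (R−Rᵀ)₁₃, (R−Rᵀ)₂₁) / (2 sinθ) = (-0.908519, +0.414228, -0.054839)
rvec = θ·k = (-0.530372, +0.241817, -0.032014)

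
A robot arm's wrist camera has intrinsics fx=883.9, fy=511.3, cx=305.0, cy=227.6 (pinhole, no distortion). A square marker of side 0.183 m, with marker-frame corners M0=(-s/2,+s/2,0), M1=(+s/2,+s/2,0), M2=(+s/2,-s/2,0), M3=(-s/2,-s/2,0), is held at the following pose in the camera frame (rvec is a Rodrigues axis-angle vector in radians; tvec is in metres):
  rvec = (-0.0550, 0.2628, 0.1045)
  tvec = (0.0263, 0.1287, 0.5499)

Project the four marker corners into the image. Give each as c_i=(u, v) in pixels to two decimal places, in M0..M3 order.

c0=(193.92, 416.63) c1=(481.17, 451.17) c2=(512.36, 272.59) c3=(226.22, 253.32)

Intrinsics K: fx=883.9, fy=511.3, cx=305.0, cy=227.6
Marker side s = 0.183 m; corners in marker frame (Z=0):
  M0 = (-0.0915, +0.0915, 0)
  M1 = (+0.0915, +0.0915, 0)
  M2 = (+0.0915, -0.0915, 0)
  M3 = (-0.0915, -0.0915, 0)
rvec = (-0.0550, 0.2628, 0.1045), |rvec| = θ = 0.28811 rad = 16.508°
Rodrigues: sinθ=0.28414, 1−cosθ=0.04122; R = I + sinθ·[k]× + (1−cosθ)·[k]×²:
    [+0.96028 -0.11024 +0.25633]
    [+0.09588 +0.99308 +0.06788]
    [-0.26203 -0.04061 +0.96420]
t = (0.0263, 0.1287, 0.5499) m
M0: Pc = R·M0+t = (-0.07165, +0.21079, +0.57016); u = 883.9·(-0.07165)/0.57016 + 305.0 = 193.9193, v = 511.3·(+0.21079)/0.57016 + 227.6 = 416.6318
M1: Pc = R·M1+t = (+0.10408, +0.22834, +0.52221); u = 883.9·(+0.10408)/0.52221 + 305.0 = 481.1665, v = 511.3·(+0.22834)/0.52221 + 227.6 = 451.1699
M2: Pc = R·M2+t = (+0.12425, +0.04661, +0.52964); u = 883.9·(+0.12425)/0.52964 + 305.0 = 512.3618, v = 511.3·(+0.04661)/0.52964 + 227.6 = 272.5931
M3: Pc = R·M3+t = (-0.05148, +0.02906, +0.57759); u = 883.9·(-0.05148)/0.57759 + 305.0 = 226.2203, v = 511.3·(+0.02906)/0.57759 + 227.6 = 253.3250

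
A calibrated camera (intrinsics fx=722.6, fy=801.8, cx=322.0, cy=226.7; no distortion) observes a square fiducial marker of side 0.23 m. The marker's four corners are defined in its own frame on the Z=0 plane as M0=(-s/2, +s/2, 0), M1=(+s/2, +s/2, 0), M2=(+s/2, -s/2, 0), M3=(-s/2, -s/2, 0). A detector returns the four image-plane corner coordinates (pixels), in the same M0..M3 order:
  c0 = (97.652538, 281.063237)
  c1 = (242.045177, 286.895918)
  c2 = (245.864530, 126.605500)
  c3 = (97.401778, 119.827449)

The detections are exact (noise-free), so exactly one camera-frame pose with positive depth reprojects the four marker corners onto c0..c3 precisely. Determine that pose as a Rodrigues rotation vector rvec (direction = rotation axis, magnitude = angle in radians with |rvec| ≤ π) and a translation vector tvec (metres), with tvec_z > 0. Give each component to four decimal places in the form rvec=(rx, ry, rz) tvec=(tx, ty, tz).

rvec=(0.1389, -0.0210, 0.0398) tvec=(-0.2383, -0.0312, 1.1397)

Intrinsics K: fx=722.6, fy=801.8, cx=322.0, cy=226.7
Marker side s = 0.23 m; corners in marker frame (Z=0):
  M0 = (-0.1150, +0.1150, 0)
  M1 = (+0.1150, +0.1150, 0)
  M2 = (+0.1150, -0.1150, 0)
  M3 = (-0.1150, -0.1150, 0)
Detected image corners:
  c0 = (97.652538, 281.063237) px
  c1 = (242.045177, 286.895918) px
  c2 = (245.864530, 126.605500) px
  c3 = (97.401778, 119.827449) px
Planar DLT: solve 8×8 A·h = b for H (H[2,2]=1):
  H  [+640.07333 +12.89879 +170.90386]
  H  [+31.62441 +723.62206 +204.72506]
  H  [+0.02082 +0.12111 +1.00000]
B = K⁻¹H; ‖b₁‖=0.877405, ‖b₂‖=0.877405; λ = 2/(‖b₁‖+‖b₂‖) = 1.139725, sign → tz>0 ⇒ λ=+1.139725
r₁ = λ·B[:,0] = (+0.99899,+0.03824,+0.02373); r₂ = λ·B[:,1] = (-0.04116,+0.98957,+0.13803)
r₃ = r₁×r₂ = (-0.01820,-0.13886,+0.99014); SVD([r₁ r₂ r₃]) → R = UVᵀ:
  R  [+0.99899 -0.04116 -0.01820]
  R  [+0.03824 +0.98957 -0.13886]
  R  [+0.02373 +0.13803 +0.99014]
t = (-0.23832, -0.03124, +1.13973) m
tr R = 2.978703; θ = arccos((tr R − 1)/2) = 0.146063 rad = 8.369°
axis k = ((R−Rᵀ)₃₂, (R−Rᵀ)₁₃, (R−Rᵀ)₂₁) / (2 sinθ) = (+0.951230, -0.144033, +0.272792)
rvec = θ·k = (+0.138940, -0.021038, +0.039845)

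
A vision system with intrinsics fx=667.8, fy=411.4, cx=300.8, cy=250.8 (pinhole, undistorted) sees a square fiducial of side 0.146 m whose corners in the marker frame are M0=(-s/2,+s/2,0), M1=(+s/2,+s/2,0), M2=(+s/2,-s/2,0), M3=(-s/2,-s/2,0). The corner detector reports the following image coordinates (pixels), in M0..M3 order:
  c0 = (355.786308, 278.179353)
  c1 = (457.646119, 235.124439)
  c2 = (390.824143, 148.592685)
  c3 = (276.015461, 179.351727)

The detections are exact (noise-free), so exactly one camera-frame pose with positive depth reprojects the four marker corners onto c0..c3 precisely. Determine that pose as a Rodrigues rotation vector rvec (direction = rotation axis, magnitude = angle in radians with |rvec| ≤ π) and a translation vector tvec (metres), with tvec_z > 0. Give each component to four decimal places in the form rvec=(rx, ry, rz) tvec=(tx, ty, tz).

Intrinsics K: fx=667.8, fy=411.4, cx=300.8, cy=250.8
Marker side s = 0.146 m; corners in marker frame (Z=0):
  M0 = (-0.0730, +0.0730, 0)
  M1 = (+0.0730, +0.0730, 0)
  M2 = (+0.0730, -0.0730, 0)
  M3 = (-0.0730, -0.0730, 0)
Detected image corners:
  c0 = (355.786308, 278.179353) px
  c1 = (457.646119, 235.124439) px
  c2 = (390.824143, 148.592685) px
  c3 = (276.015461, 179.351727) px
Planar DLT: solve 8×8 A·h = b for H (H[2,2]=1):
  H  [+1101.44493 +558.31481 +374.34375]
  H  [-48.71960 +665.57881 +209.54506]
  H  [+0.97266 +0.16060 +1.00000]
B = K⁻¹H; ‖b₁‖=1.708578, ‖b₂‖=1.708578; λ = 2/(‖b₁‖+‖b₂‖) = 0.585282, sign → tz>0 ⇒ λ=+0.585282
r₁ = λ·B[:,0] = (+0.70892,-0.41636,+0.56928); r₂ = λ·B[:,1] = (+0.44699,+0.88959,+0.09400)
r₃ = r₁×r₂ = (-0.54556,+0.18782,+0.81675); SVD([r₁ r₂ r₃]) → R = UVᵀ:
  R  [+0.70892 +0.44699 -0.54556]
  R  [-0.41636 +0.88959 +0.18782]
  R  [+0.56928 +0.09400 +0.81675]
t = (+0.06446, -0.05869, +0.58528) m
tr R = 2.415262; θ = arccos((tr R − 1)/2) = 0.784657 rad = 44.958°
axis k = ((R−Rᵀ)₃₂, (R−Rᵀ)₁₃, (R−Rᵀ)₂₁) / (2 sinθ) = (-0.066395, -0.788896, -0.610930)
rvec = θ·k = (-0.052097, -0.619012, -0.479370)

rvec=(-0.0521, -0.6190, -0.4794) tvec=(0.0645, -0.0587, 0.5853)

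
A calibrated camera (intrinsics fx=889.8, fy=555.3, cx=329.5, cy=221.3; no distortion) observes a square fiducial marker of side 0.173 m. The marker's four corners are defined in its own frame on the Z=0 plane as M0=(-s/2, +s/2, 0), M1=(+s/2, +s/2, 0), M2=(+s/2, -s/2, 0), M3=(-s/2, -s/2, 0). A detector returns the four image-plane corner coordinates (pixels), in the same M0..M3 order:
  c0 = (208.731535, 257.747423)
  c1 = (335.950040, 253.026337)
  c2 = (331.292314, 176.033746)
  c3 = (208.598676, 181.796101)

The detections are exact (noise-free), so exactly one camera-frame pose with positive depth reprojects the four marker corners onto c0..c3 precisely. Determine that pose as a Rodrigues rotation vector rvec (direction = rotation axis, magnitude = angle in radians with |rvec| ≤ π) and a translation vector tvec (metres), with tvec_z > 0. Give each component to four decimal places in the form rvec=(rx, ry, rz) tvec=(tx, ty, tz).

Intrinsics K: fx=889.8, fy=555.3, cx=329.5, cy=221.3
Marker side s = 0.173 m; corners in marker frame (Z=0):
  M0 = (-0.0865, +0.0865, 0)
  M1 = (+0.0865, +0.0865, 0)
  M2 = (+0.0865, -0.0865, 0)
  M3 = (-0.0865, -0.0865, 0)
Detected image corners:
  c0 = (208.731535, 257.747423) px
  c1 = (335.950040, 253.026337) px
  c2 = (331.292314, 176.033746) px
  c3 = (208.598676, 181.796101) px
Planar DLT: solve 8×8 A·h = b for H (H[2,2]=1):
  H  [+696.85664 -42.53107 +270.61940]
  H  [-50.53337 +396.94393 +216.48557]
  H  [-0.09293 -0.20753 +1.00000]
B = K⁻¹H; ‖b₁‖=0.824607, ‖b₂‖=0.824607; λ = 2/(‖b₁‖+‖b₂‖) = 1.212699, sign → tz>0 ⇒ λ=+1.212699
r₁ = λ·B[:,0] = (+0.99147,-0.06544,-0.11270); r₂ = λ·B[:,1] = (+0.03523,+0.96717,-0.25168)
r₃ = r₁×r₂ = (+0.12547,+0.24556,+0.96123); SVD([r₁ r₂ r₃]) → R = UVᵀ:
  R  [+0.99147 +0.03523 +0.12547]
  R  [-0.06544 +0.96717 +0.24556]
  R  [-0.11270 -0.25168 +0.96123]
t = (-0.08025, -0.01051, +1.21270) m
tr R = 2.919869; θ = arccos((tr R − 1)/2) = 0.284029 rad = 16.274°
axis k = ((R−Rᵀ)₃₂, (R−Rᵀ)₁₃, (R−Rᵀ)₂₁) / (2 sinθ) = (-0.887209, +0.424960, -0.179637)
rvec = θ·k = (-0.251993, +0.120701, -0.051022)

rvec=(-0.2520, 0.1207, -0.0510) tvec=(-0.0802, -0.0105, 1.2127)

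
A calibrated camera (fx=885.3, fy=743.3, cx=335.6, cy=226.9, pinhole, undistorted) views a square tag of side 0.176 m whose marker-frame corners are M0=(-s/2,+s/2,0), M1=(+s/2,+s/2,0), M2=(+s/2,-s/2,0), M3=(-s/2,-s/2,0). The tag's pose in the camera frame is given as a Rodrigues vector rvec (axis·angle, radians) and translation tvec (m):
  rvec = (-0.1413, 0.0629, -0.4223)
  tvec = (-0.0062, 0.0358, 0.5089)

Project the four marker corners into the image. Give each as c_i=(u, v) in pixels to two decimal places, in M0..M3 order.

c0=(245.43, 452.84) c1=(532.16, 345.89) c2=(401.02, 112.50) c3=(130.06, 216.54)

Intrinsics K: fx=885.3, fy=743.3, cx=335.6, cy=226.9
Marker side s = 0.176 m; corners in marker frame (Z=0):
  M0 = (-0.0880, +0.0880, 0)
  M1 = (+0.0880, +0.0880, 0)
  M2 = (+0.0880, -0.0880, 0)
  M3 = (-0.0880, -0.0880, 0)
rvec = (-0.1413, 0.0629, -0.4223), |rvec| = θ = 0.44973 rad = 25.768°
Rodrigues: sinθ=0.43472, 1−cosθ=0.09944; R = I + sinθ·[k]× + (1−cosθ)·[k]×²:
    [+0.91038 +0.40384 +0.09014]
    [-0.41258 +0.90251 +0.12353]
    [-0.03146 -0.14964 +0.98824]
t = (-0.0062, 0.0358, 0.5089) m
M0: Pc = R·M0+t = (-0.05078, +0.15153, +0.49850); u = 885.3·(-0.05078)/0.49850 + 335.6 = 245.4262, v = 743.3·(+0.15153)/0.49850 + 226.9 = 452.8385
M1: Pc = R·M1+t = (+0.10945, +0.07891, +0.49296); u = 885.3·(+0.10945)/0.49296 + 335.6 = 532.1608, v = 743.3·(+0.07891)/0.49296 + 226.9 = 345.8883
M2: Pc = R·M2+t = (+0.03838, -0.07993, +0.51930); u = 885.3·(+0.03838)/0.51930 + 335.6 = 401.0226, v = 743.3·(-0.07993)/0.51930 + 226.9 = 112.4957
M3: Pc = R·M3+t = (-0.12185, -0.00731, +0.52484); u = 885.3·(-0.12185)/0.52484 + 335.6 = 130.0606, v = 743.3·(-0.00731)/0.52484 + 226.9 = 216.5416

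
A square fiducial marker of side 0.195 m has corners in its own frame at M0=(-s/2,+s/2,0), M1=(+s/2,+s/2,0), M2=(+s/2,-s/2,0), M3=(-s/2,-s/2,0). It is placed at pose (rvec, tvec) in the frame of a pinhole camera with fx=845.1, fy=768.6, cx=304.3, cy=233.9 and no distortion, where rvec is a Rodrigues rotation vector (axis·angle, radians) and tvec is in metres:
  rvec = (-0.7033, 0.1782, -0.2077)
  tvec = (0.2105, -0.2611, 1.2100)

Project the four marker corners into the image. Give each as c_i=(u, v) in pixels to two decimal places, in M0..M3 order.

Intrinsics K: fx=845.1, fy=768.6, cx=304.3, cy=233.9
Marker side s = 0.195 m; corners in marker frame (Z=0):
  M0 = (-0.0975, +0.0975, 0)
  M1 = (+0.0975, +0.0975, 0)
  M2 = (+0.0975, -0.0975, 0)
  M3 = (-0.0975, -0.0975, 0)
rvec = (-0.7033, 0.1782, -0.2077), |rvec| = θ = 0.75467 rad = 43.239°
Rodrigues: sinθ=0.68505, 1−cosθ=0.27150; R = I + sinθ·[k]× + (1−cosθ)·[k]×²:
    [+0.96430 +0.12879 +0.23140]
    [-0.24828 +0.74364 +0.62077]
    [-0.09212 -0.65606 +0.74906]
t = (0.2105, -0.2611, 1.2100) m
M0: Pc = R·M0+t = (+0.12904, -0.16439, +1.15502); u = 845.1·(+0.12904)/1.15502 + 304.3 = 398.7146, v = 768.6·(-0.16439)/1.15502 + 233.9 = 124.5090
M1: Pc = R·M1+t = (+0.31708, -0.21280, +1.13705); u = 845.1·(+0.31708)/1.13705 + 304.3 = 539.9631, v = 768.6·(-0.21280)/1.13705 + 233.9 = 90.0539
M2: Pc = R·M2+t = (+0.29196, -0.35781, +1.26498); u = 845.1·(+0.29196)/1.26498 + 304.3 = 499.3513, v = 768.6·(-0.35781)/1.26498 + 233.9 = 16.4944
M3: Pc = R·M3+t = (+0.10392, -0.30940, +1.28295); u = 845.1·(+0.10392)/1.28295 + 304.3 = 372.7564, v = 768.6·(-0.30940)/1.28295 + 233.9 = 48.5438

c0=(398.71, 124.51) c1=(539.96, 90.05) c2=(499.35, 16.49) c3=(372.76, 48.54)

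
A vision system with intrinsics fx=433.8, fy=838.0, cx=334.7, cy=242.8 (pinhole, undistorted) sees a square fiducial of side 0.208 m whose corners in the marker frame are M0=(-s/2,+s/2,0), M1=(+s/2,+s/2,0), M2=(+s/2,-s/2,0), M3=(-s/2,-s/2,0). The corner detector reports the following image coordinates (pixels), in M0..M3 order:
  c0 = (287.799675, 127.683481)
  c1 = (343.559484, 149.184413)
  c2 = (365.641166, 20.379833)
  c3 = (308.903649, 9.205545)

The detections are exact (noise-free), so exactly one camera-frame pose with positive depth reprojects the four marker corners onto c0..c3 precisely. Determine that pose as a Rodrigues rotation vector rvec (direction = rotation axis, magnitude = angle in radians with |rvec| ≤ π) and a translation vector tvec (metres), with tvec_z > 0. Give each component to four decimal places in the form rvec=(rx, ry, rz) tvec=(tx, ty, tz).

rvec=(-0.1716, 0.5242, 0.2864) tvec=(-0.0281, -0.2612, 1.3113)

Intrinsics K: fx=433.8, fy=838.0, cx=334.7, cy=242.8
Marker side s = 0.208 m; corners in marker frame (Z=0):
  M0 = (-0.1040, +0.1040, 0)
  M1 = (+0.1040, +0.1040, 0)
  M2 = (+0.1040, -0.1040, 0)
  M3 = (-0.1040, -0.1040, 0)
Detected image corners:
  c0 = (287.799675, 127.683481) px
  c1 = (343.559484, 149.184413) px
  c2 = (365.641166, 20.379833) px
  c3 = (308.903649, 9.205545) px
Planar DLT: solve 8×8 A·h = b for H (H[2,2]=1):
  H  [+142.24615 -125.64544 +325.40289]
  H  [+48.28922 +588.26919 +75.84786]
  H  [-0.39267 -0.06717 +1.00000]
B = K⁻¹H; ‖b₁‖=0.762603, ‖b₂‖=0.762603; λ = 2/(‖b₁‖+‖b₂‖) = 1.311299, sign → tz>0 ⇒ λ=+1.311299
r₁ = λ·B[:,0] = (+0.82726,+0.22475,-0.51490); r₂ = λ·B[:,1] = (-0.31184,+0.94604,-0.08808)
r₃ = r₁×r₂ = (+0.46732,+0.23344,+0.85271); SVD([r₁ r₂ r₃]) → R = UVᵀ:
  R  [+0.82726 -0.31184 +0.46732]
  R  [+0.22475 +0.94604 +0.23344]
  R  [-0.51490 -0.08808 +0.85271]
t = (-0.02810, -0.26125, +1.31130) m
tr R = 2.626013; θ = arccos((tr R − 1)/2) = 0.621499 rad = 35.609°
axis k = ((R−Rᵀ)₃₂, (R−Rᵀ)₁₃, (R−Rᵀ)₂₁) / (2 sinθ) = (-0.276097, +0.843471, +0.460790)
rvec = θ·k = (-0.171594, +0.524216, +0.286380)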